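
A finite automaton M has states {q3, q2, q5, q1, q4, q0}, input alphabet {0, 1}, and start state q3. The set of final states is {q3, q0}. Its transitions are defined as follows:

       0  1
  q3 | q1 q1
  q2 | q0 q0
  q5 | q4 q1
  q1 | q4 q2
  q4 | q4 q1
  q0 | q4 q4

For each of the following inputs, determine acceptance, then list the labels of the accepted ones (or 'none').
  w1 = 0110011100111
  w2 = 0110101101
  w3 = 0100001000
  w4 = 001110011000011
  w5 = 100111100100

w1

w1: Trace: q3 -0-> q1 -1-> q2 -1-> q0 -0-> q4 -0-> q4 -1-> q1 -1-> q2 -1-> q0 -0-> q4 -0-> q4 -1-> q1 -1-> q2 -1-> q0  → end q0, accepted
w2: Trace: q3 -0-> q1 -1-> q2 -1-> q0 -0-> q4 -1-> q1 -0-> q4 -1-> q1 -1-> q2 -0-> q0 -1-> q4  → end q4, rejected
w3: Trace: q3 -0-> q1 -1-> q2 -0-> q0 -0-> q4 -0-> q4 -0-> q4 -1-> q1 -0-> q4 -0-> q4 -0-> q4  → end q4, rejected
w4: Trace: q3 -0-> q1 -0-> q4 -1-> q1 -1-> q2 -1-> q0 -0-> q4 -0-> q4 -1-> q1 -1-> q2 -0-> q0 -0-> q4 -0-> q4 -0-> q4 -1-> q1 -1-> q2  → end q2, rejected
w5: Trace: q3 -1-> q1 -0-> q4 -0-> q4 -1-> q1 -1-> q2 -1-> q0 -1-> q4 -0-> q4 -0-> q4 -1-> q1 -0-> q4 -0-> q4  → end q4, rejected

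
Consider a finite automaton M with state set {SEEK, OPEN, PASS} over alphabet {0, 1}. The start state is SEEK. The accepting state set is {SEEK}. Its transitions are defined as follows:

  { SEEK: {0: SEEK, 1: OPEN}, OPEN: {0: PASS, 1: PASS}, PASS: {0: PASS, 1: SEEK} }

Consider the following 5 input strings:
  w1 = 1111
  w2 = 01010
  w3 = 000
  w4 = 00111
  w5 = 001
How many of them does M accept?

w1:
  start at SEEK
  read '1': SEEK → OPEN
  read '1': OPEN → PASS
  read '1': PASS → SEEK
  read '1': SEEK → OPEN
  end OPEN, rejected
w2:
  start at SEEK
  read '0': SEEK → SEEK
  read '1': SEEK → OPEN
  read '0': OPEN → PASS
  read '1': PASS → SEEK
  read '0': SEEK → SEEK
  end SEEK, accepted
w3:
  start at SEEK
  read '0': SEEK → SEEK
  read '0': SEEK → SEEK
  read '0': SEEK → SEEK
  end SEEK, accepted
w4:
  start at SEEK
  read '0': SEEK → SEEK
  read '0': SEEK → SEEK
  read '1': SEEK → OPEN
  read '1': OPEN → PASS
  read '1': PASS → SEEK
  end SEEK, accepted
w5:
  start at SEEK
  read '0': SEEK → SEEK
  read '0': SEEK → SEEK
  read '1': SEEK → OPEN
  end OPEN, rejected

3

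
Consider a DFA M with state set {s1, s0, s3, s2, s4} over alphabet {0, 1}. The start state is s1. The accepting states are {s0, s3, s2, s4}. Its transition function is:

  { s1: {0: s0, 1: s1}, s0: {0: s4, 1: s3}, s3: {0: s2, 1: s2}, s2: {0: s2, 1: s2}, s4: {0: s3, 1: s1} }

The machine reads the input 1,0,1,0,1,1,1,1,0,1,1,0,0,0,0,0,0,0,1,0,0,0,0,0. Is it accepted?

Yes

start at s1
read '1': s1 → s1
read '0': s1 → s0
read '1': s0 → s3
read '0': s3 → s2
read '1': s2 → s2
read '1': s2 → s2
read '1': s2 → s2
read '1': s2 → s2
read '0': s2 → s2
read '1': s2 → s2
read '1': s2 → s2
read '0': s2 → s2
read '0': s2 → s2
read '0': s2 → s2
read '0': s2 → s2
read '0': s2 → s2
read '0': s2 → s2
read '0': s2 → s2
read '1': s2 → s2
read '0': s2 → s2
read '0': s2 → s2
read '0': s2 → s2
read '0': s2 → s2
read '0': s2 → s2
End state s2 is accepting.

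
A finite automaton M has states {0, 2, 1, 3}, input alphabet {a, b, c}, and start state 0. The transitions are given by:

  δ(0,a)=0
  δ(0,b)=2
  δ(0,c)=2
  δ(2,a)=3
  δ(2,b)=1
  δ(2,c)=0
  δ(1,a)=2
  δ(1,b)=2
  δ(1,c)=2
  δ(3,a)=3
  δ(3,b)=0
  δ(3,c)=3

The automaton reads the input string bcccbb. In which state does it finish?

start at 0
read 'b': 0 → 2
read 'c': 2 → 0
read 'c': 0 → 2
read 'c': 2 → 0
read 'b': 0 → 2
read 'b': 2 → 1

1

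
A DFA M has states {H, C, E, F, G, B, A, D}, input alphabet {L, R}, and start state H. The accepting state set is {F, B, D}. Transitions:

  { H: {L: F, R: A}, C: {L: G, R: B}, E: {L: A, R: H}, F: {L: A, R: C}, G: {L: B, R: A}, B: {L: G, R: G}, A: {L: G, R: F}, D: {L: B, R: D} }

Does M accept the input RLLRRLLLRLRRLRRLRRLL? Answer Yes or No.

No

Trace: H -R-> A -L-> G -L-> B -R-> G -R-> A -L-> G -L-> B -L-> G -R-> A -L-> G -R-> A -R-> F -L-> A -R-> F -R-> C -L-> G -R-> A -R-> F -L-> A -L-> G
End state G is not accepting.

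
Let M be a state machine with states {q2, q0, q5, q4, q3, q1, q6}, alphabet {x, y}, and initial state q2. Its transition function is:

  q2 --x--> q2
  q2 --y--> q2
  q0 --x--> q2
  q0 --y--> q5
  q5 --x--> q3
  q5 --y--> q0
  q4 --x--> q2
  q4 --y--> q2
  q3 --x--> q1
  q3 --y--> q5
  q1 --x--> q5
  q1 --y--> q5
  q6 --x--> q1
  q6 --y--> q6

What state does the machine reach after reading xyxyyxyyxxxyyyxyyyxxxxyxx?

q2

q2 → q2 → q2 → q2 → q2 → q2 → q2 → q2 → q2 → q2 → q2 → q2 → q2 → q2 → q2 → q2 → q2 → q2 → q2 → q2 → q2 → q2 → q2 → q2 → q2 → q2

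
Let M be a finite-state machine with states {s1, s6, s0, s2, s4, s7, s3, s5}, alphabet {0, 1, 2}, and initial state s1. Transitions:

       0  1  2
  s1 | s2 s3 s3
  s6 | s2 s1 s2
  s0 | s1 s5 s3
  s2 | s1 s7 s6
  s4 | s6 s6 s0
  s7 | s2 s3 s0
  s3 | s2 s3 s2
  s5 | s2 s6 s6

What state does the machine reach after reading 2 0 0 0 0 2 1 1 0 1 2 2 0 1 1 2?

s2

s1 → s3 → s2 → s1 → s2 → s1 → s3 → s3 → s3 → s2 → s7 → s0 → s3 → s2 → s7 → s3 → s2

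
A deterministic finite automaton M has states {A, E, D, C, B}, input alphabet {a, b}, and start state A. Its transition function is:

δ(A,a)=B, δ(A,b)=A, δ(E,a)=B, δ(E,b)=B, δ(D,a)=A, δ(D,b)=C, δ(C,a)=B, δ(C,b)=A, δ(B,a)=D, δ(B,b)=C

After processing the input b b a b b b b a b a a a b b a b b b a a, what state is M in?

start at A
read 'b': A → A
read 'b': A → A
read 'a': A → B
read 'b': B → C
read 'b': C → A
read 'b': A → A
read 'b': A → A
read 'a': A → B
read 'b': B → C
read 'a': C → B
read 'a': B → D
read 'a': D → A
read 'b': A → A
read 'b': A → A
read 'a': A → B
read 'b': B → C
read 'b': C → A
read 'b': A → A
read 'a': A → B
read 'a': B → D

D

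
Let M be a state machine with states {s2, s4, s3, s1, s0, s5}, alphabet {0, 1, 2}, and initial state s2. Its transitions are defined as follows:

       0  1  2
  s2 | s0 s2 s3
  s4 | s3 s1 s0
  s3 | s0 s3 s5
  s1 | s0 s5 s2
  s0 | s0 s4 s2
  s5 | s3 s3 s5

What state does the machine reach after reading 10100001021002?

s2

Trace: s2 -1-> s2 -0-> s0 -1-> s4 -0-> s3 -0-> s0 -0-> s0 -0-> s0 -1-> s4 -0-> s3 -2-> s5 -1-> s3 -0-> s0 -0-> s0 -2-> s2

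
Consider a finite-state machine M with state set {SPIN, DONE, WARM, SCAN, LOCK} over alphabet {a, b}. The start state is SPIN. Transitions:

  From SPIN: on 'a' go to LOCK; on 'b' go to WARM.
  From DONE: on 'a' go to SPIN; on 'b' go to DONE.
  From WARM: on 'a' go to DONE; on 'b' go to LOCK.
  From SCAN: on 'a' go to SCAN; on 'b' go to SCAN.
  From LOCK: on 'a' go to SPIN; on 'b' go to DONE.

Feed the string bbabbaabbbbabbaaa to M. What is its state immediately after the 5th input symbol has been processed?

Trace: SPIN -b-> WARM -b-> LOCK -a-> SPIN -b-> WARM -b-> LOCK
After 5 symbols: LOCK.

LOCK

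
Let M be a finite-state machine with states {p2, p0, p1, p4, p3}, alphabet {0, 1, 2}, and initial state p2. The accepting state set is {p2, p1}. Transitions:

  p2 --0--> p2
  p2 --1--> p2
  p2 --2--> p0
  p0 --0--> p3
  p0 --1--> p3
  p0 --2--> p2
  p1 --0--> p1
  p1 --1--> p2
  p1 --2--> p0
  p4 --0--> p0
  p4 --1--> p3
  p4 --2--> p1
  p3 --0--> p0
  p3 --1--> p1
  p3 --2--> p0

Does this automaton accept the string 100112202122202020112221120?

No

p2 → p2 → p2 → p2 → p2 → p2 → p0 → p2 → p2 → p0 → p3 → p0 → p2 → p0 → p3 → p0 → p3 → p0 → p3 → p1 → p2 → p0 → p2 → p0 → p3 → p1 → p0 → p3
End state p3 is not accepting.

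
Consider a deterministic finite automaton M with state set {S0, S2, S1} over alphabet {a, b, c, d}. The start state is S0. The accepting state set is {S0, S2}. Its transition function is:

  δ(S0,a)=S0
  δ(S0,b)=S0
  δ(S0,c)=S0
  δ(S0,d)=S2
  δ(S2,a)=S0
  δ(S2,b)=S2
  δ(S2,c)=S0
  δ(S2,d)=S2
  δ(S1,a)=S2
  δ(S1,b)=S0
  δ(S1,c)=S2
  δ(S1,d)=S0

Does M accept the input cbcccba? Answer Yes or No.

start at S0
read 'c': S0 → S0
read 'b': S0 → S0
read 'c': S0 → S0
read 'c': S0 → S0
read 'c': S0 → S0
read 'b': S0 → S0
read 'a': S0 → S0
End state S0 is accepting.

Yes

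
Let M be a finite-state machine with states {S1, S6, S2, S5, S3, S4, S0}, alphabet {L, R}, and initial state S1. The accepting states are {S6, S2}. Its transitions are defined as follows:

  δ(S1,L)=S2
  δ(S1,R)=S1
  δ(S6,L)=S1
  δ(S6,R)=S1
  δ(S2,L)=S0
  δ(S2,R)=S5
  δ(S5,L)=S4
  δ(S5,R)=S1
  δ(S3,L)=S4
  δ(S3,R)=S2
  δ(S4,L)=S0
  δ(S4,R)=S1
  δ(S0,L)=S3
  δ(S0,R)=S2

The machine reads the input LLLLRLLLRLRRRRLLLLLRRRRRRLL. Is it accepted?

No

Trace: S1 -L-> S2 -L-> S0 -L-> S3 -L-> S4 -R-> S1 -L-> S2 -L-> S0 -L-> S3 -R-> S2 -L-> S0 -R-> S2 -R-> S5 -R-> S1 -R-> S1 -L-> S2 -L-> S0 -L-> S3 -L-> S4 -L-> S0 -R-> S2 -R-> S5 -R-> S1 -R-> S1 -R-> S1 -R-> S1 -L-> S2 -L-> S0
End state S0 is not accepting.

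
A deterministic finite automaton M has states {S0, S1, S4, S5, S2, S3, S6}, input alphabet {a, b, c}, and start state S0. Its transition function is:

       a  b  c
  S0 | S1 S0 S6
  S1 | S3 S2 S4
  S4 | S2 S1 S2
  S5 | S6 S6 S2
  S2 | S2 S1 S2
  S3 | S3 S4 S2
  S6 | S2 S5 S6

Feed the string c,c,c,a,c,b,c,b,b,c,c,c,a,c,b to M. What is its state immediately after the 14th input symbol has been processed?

S0 → S6 → S6 → S6 → S2 → S2 → S1 → S4 → S1 → S2 → S2 → S2 → S2 → S2 → S2
After 14 symbols: S2.

S2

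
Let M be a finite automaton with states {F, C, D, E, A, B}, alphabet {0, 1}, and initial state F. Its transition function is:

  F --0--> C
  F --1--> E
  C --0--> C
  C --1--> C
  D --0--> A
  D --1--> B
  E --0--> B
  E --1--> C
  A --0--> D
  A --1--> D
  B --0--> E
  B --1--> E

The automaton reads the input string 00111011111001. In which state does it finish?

C

start at F
read '0': F → C
read '0': C → C
read '1': C → C
read '1': C → C
read '1': C → C
read '0': C → C
read '1': C → C
read '1': C → C
read '1': C → C
read '1': C → C
read '1': C → C
read '0': C → C
read '0': C → C
read '1': C → C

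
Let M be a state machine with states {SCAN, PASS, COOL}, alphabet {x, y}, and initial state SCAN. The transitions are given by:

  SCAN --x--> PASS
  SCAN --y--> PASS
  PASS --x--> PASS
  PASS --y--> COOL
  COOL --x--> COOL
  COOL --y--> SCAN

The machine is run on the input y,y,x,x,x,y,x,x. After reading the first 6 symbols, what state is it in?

SCAN

SCAN → PASS → COOL → COOL → COOL → COOL → SCAN
After 6 symbols: SCAN.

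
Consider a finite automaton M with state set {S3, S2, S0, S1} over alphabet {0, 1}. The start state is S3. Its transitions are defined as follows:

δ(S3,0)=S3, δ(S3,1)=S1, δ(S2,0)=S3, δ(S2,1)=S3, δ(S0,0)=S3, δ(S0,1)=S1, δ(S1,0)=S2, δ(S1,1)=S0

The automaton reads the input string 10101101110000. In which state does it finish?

S3

start at S3
read '1': S3 → S1
read '0': S1 → S2
read '1': S2 → S3
read '0': S3 → S3
read '1': S3 → S1
read '1': S1 → S0
read '0': S0 → S3
read '1': S3 → S1
read '1': S1 → S0
read '1': S0 → S1
read '0': S1 → S2
read '0': S2 → S3
read '0': S3 → S3
read '0': S3 → S3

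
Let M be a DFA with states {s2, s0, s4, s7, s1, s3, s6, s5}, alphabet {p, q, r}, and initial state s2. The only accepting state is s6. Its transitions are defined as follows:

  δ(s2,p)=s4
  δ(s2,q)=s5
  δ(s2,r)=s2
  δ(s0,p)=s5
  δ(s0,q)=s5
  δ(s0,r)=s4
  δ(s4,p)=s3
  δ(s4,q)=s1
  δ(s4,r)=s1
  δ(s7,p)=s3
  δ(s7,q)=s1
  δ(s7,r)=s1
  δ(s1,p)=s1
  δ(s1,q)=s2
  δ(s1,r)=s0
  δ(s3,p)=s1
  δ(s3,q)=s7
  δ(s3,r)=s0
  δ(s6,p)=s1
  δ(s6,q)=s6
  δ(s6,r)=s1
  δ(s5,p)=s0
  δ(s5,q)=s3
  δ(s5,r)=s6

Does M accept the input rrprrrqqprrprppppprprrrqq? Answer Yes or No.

No

Trace: s2 -r-> s2 -r-> s2 -p-> s4 -r-> s1 -r-> s0 -r-> s4 -q-> s1 -q-> s2 -p-> s4 -r-> s1 -r-> s0 -p-> s5 -r-> s6 -p-> s1 -p-> s1 -p-> s1 -p-> s1 -p-> s1 -r-> s0 -p-> s5 -r-> s6 -r-> s1 -r-> s0 -q-> s5 -q-> s3
End state s3 is not accepting.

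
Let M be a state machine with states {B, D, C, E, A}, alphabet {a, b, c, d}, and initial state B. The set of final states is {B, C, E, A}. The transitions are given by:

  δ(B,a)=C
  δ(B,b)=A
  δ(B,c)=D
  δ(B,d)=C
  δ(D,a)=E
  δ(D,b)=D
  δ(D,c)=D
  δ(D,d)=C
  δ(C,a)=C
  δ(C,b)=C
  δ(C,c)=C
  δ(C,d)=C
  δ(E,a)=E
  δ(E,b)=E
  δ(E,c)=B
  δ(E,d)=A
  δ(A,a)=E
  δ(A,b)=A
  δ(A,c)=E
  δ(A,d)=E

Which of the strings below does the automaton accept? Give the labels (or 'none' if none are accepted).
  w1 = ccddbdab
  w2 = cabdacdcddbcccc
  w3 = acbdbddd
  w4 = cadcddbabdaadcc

w1, w2, w3, w4

w1: Trace: B -c-> D -c-> D -d-> C -d-> C -b-> C -d-> C -a-> C -b-> C  → end C, accepted
w2: Trace: B -c-> D -a-> E -b-> E -d-> A -a-> E -c-> B -d-> C -c-> C -d-> C -d-> C -b-> C -c-> C -c-> C -c-> C -c-> C  → end C, accepted
w3: Trace: B -a-> C -c-> C -b-> C -d-> C -b-> C -d-> C -d-> C -d-> C  → end C, accepted
w4: Trace: B -c-> D -a-> E -d-> A -c-> E -d-> A -d-> E -b-> E -a-> E -b-> E -d-> A -a-> E -a-> E -d-> A -c-> E -c-> B  → end B, accepted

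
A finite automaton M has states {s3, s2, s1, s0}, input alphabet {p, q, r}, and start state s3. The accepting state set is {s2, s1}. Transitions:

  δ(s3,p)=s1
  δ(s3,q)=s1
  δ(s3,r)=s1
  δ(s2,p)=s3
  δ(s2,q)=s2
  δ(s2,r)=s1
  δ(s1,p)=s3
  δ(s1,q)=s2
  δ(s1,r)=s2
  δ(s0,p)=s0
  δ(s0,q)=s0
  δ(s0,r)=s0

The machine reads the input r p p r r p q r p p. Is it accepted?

Yes

start at s3
read 'r': s3 → s1
read 'p': s1 → s3
read 'p': s3 → s1
read 'r': s1 → s2
read 'r': s2 → s1
read 'p': s1 → s3
read 'q': s3 → s1
read 'r': s1 → s2
read 'p': s2 → s3
read 'p': s3 → s1
End state s1 is accepting.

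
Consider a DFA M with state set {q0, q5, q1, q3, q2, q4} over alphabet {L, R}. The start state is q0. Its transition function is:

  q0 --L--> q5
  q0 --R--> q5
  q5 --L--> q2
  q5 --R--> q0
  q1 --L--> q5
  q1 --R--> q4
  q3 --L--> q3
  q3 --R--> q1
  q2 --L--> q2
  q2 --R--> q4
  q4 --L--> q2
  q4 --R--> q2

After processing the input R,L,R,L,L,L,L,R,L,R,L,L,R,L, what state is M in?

start at q0
read 'R': q0 → q5
read 'L': q5 → q2
read 'R': q2 → q4
read 'L': q4 → q2
read 'L': q2 → q2
read 'L': q2 → q2
read 'L': q2 → q2
read 'R': q2 → q4
read 'L': q4 → q2
read 'R': q2 → q4
read 'L': q4 → q2
read 'L': q2 → q2
read 'R': q2 → q4
read 'L': q4 → q2

q2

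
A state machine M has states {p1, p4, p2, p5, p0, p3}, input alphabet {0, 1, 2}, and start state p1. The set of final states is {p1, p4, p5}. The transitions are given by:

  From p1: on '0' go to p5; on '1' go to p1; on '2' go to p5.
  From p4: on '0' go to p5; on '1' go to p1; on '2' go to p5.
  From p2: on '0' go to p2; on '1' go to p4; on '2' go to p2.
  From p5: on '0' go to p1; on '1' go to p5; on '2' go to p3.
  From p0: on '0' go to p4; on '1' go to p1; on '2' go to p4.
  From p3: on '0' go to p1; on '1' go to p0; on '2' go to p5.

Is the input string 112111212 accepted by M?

p1 → p1 → p1 → p5 → p5 → p5 → p5 → p3 → p0 → p4
End state p4 is accepting.

Yes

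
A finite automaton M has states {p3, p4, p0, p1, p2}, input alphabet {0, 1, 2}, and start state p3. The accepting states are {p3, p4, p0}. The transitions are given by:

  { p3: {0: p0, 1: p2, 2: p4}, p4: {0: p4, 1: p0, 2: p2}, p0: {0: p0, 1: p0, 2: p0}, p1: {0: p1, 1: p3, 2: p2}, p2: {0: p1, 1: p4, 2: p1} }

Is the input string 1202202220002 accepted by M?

Trace: p3 -1-> p2 -2-> p1 -0-> p1 -2-> p2 -2-> p1 -0-> p1 -2-> p2 -2-> p1 -2-> p2 -0-> p1 -0-> p1 -0-> p1 -2-> p2
End state p2 is not accepting.

No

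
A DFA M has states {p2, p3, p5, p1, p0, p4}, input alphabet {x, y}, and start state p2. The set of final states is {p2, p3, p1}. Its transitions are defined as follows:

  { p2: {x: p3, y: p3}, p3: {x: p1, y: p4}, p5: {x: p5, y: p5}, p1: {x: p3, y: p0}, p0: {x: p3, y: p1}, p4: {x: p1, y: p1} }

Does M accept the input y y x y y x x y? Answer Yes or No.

start at p2
read 'y': p2 → p3
read 'y': p3 → p4
read 'x': p4 → p1
read 'y': p1 → p0
read 'y': p0 → p1
read 'x': p1 → p3
read 'x': p3 → p1
read 'y': p1 → p0
End state p0 is not accepting.

No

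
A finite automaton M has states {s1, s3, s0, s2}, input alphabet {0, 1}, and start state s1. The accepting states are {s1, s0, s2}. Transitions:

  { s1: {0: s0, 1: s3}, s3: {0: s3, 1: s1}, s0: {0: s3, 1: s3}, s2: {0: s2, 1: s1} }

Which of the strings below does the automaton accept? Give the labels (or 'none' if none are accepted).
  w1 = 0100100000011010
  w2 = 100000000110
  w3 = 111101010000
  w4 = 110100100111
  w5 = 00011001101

w1:
  start at s1
  read '0': s1 → s0
  read '1': s0 → s3
  read '0': s3 → s3
  read '0': s3 → s3
  read '1': s3 → s1
  read '0': s1 → s0
  read '0': s0 → s3
  read '0': s3 → s3
  read '0': s3 → s3
  read '0': s3 → s3
  read '0': s3 → s3
  read '1': s3 → s1
  read '1': s1 → s3
  read '0': s3 → s3
  read '1': s3 → s1
  read '0': s1 → s0
  end s0, accepted
w2:
  start at s1
  read '1': s1 → s3
  read '0': s3 → s3
  read '0': s3 → s3
  read '0': s3 → s3
  read '0': s3 → s3
  read '0': s3 → s3
  read '0': s3 → s3
  read '0': s3 → s3
  read '0': s3 → s3
  read '1': s3 → s1
  read '1': s1 → s3
  read '0': s3 → s3
  end s3, rejected
w3:
  start at s1
  read '1': s1 → s3
  read '1': s3 → s1
  read '1': s1 → s3
  read '1': s3 → s1
  read '0': s1 → s0
  read '1': s0 → s3
  read '0': s3 → s3
  read '1': s3 → s1
  read '0': s1 → s0
  read '0': s0 → s3
  read '0': s3 → s3
  read '0': s3 → s3
  end s3, rejected
w4:
  start at s1
  read '1': s1 → s3
  read '1': s3 → s1
  read '0': s1 → s0
  read '1': s0 → s3
  read '0': s3 → s3
  read '0': s3 → s3
  read '1': s3 → s1
  read '0': s1 → s0
  read '0': s0 → s3
  read '1': s3 → s1
  read '1': s1 → s3
  read '1': s3 → s1
  end s1, accepted
w5:
  start at s1
  read '0': s1 → s0
  read '0': s0 → s3
  read '0': s3 → s3
  read '1': s3 → s1
  read '1': s1 → s3
  read '0': s3 → s3
  read '0': s3 → s3
  read '1': s3 → s1
  read '1': s1 → s3
  read '0': s3 → s3
  read '1': s3 → s1
  end s1, accepted

w1, w4, w5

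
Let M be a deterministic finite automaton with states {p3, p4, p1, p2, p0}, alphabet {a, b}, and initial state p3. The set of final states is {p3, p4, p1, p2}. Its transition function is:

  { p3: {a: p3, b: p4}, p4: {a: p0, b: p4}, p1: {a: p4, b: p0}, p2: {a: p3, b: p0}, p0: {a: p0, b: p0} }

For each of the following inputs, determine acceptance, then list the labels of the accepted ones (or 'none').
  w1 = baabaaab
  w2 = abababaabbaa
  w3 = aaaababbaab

w1: p3 → p4 → p0 → p0 → p0 → p0 → p0 → p0 → p0  → end p0, rejected
w2: p3 → p3 → p4 → p0 → p0 → p0 → p0 → p0 → p0 → p0 → p0 → p0 → p0  → end p0, rejected
w3: p3 → p3 → p3 → p3 → p3 → p4 → p0 → p0 → p0 → p0 → p0 → p0  → end p0, rejected

none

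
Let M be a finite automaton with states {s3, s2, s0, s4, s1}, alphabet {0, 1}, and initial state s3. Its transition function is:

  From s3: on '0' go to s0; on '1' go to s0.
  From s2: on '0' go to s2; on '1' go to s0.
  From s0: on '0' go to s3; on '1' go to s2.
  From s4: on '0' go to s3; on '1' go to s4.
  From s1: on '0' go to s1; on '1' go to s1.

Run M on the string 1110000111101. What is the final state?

s0

start at s3
read '1': s3 → s0
read '1': s0 → s2
read '1': s2 → s0
read '0': s0 → s3
read '0': s3 → s0
read '0': s0 → s3
read '0': s3 → s0
read '1': s0 → s2
read '1': s2 → s0
read '1': s0 → s2
read '1': s2 → s0
read '0': s0 → s3
read '1': s3 → s0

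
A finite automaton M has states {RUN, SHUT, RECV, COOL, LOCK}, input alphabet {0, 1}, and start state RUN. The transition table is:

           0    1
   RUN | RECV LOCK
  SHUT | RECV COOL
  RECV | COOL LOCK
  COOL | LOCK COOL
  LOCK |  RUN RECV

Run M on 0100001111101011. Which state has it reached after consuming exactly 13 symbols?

COOL

Trace: RUN -0-> RECV -1-> LOCK -0-> RUN -0-> RECV -0-> COOL -0-> LOCK -1-> RECV -1-> LOCK -1-> RECV -1-> LOCK -1-> RECV -0-> COOL -1-> COOL
After 13 symbols: COOL.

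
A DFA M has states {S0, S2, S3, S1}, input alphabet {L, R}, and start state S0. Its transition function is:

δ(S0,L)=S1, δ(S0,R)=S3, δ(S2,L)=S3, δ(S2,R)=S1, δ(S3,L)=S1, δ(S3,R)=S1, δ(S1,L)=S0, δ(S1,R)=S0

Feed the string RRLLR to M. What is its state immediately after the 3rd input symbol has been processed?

S0

Trace: S0 -R-> S3 -R-> S1 -L-> S0
After 3 symbols: S0.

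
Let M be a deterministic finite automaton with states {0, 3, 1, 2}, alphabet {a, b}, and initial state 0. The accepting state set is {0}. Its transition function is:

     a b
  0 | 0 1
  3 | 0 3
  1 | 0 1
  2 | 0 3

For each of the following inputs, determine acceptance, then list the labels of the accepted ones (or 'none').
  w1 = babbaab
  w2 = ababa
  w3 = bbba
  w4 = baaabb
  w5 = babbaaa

w1:
  start at 0
  read 'b': 0 → 1
  read 'a': 1 → 0
  read 'b': 0 → 1
  read 'b': 1 → 1
  read 'a': 1 → 0
  read 'a': 0 → 0
  read 'b': 0 → 1
  end 1, rejected
w2:
  start at 0
  read 'a': 0 → 0
  read 'b': 0 → 1
  read 'a': 1 → 0
  read 'b': 0 → 1
  read 'a': 1 → 0
  end 0, accepted
w3:
  start at 0
  read 'b': 0 → 1
  read 'b': 1 → 1
  read 'b': 1 → 1
  read 'a': 1 → 0
  end 0, accepted
w4:
  start at 0
  read 'b': 0 → 1
  read 'a': 1 → 0
  read 'a': 0 → 0
  read 'a': 0 → 0
  read 'b': 0 → 1
  read 'b': 1 → 1
  end 1, rejected
w5:
  start at 0
  read 'b': 0 → 1
  read 'a': 1 → 0
  read 'b': 0 → 1
  read 'b': 1 → 1
  read 'a': 1 → 0
  read 'a': 0 → 0
  read 'a': 0 → 0
  end 0, accepted

w2, w3, w5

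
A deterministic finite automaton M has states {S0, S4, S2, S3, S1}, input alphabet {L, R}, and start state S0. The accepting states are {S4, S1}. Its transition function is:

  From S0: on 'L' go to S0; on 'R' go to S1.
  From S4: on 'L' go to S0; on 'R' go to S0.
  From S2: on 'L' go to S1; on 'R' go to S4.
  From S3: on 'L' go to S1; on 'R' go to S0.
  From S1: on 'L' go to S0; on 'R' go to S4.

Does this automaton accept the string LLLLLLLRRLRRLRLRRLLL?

start at S0
read 'L': S0 → S0
read 'L': S0 → S0
read 'L': S0 → S0
read 'L': S0 → S0
read 'L': S0 → S0
read 'L': S0 → S0
read 'L': S0 → S0
read 'R': S0 → S1
read 'R': S1 → S4
read 'L': S4 → S0
read 'R': S0 → S1
read 'R': S1 → S4
read 'L': S4 → S0
read 'R': S0 → S1
read 'L': S1 → S0
read 'R': S0 → S1
read 'R': S1 → S4
read 'L': S4 → S0
read 'L': S0 → S0
read 'L': S0 → S0
End state S0 is not accepting.

No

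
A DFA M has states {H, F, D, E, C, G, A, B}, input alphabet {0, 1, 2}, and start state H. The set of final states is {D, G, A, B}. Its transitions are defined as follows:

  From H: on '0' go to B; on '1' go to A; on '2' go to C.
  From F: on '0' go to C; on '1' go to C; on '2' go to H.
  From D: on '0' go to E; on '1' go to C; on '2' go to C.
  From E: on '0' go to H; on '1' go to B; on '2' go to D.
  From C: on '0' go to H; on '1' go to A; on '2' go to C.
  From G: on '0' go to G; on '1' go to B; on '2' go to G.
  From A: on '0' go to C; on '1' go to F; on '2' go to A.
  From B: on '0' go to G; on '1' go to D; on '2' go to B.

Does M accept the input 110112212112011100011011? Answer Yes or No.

H → A → F → C → A → F → H → C → A → A → F → C → C → H → A → F → C → H → B → G → B → D → E → B → D
End state D is accepting.

Yes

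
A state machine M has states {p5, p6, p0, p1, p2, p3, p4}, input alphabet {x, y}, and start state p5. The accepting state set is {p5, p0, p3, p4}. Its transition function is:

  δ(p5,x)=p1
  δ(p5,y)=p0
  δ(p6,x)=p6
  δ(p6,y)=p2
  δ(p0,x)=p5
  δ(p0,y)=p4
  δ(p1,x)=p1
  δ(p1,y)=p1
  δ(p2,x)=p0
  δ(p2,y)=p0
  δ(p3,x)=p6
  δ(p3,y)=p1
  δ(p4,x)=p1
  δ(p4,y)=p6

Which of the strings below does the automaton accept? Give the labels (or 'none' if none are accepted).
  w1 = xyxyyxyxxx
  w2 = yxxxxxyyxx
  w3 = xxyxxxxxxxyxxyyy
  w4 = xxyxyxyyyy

none

w1: Trace: p5 -x-> p1 -y-> p1 -x-> p1 -y-> p1 -y-> p1 -x-> p1 -y-> p1 -x-> p1 -x-> p1 -x-> p1  → end p1, rejected
w2: Trace: p5 -y-> p0 -x-> p5 -x-> p1 -x-> p1 -x-> p1 -x-> p1 -y-> p1 -y-> p1 -x-> p1 -x-> p1  → end p1, rejected
w3: Trace: p5 -x-> p1 -x-> p1 -y-> p1 -x-> p1 -x-> p1 -x-> p1 -x-> p1 -x-> p1 -x-> p1 -x-> p1 -y-> p1 -x-> p1 -x-> p1 -y-> p1 -y-> p1 -y-> p1  → end p1, rejected
w4: Trace: p5 -x-> p1 -x-> p1 -y-> p1 -x-> p1 -y-> p1 -x-> p1 -y-> p1 -y-> p1 -y-> p1 -y-> p1  → end p1, rejected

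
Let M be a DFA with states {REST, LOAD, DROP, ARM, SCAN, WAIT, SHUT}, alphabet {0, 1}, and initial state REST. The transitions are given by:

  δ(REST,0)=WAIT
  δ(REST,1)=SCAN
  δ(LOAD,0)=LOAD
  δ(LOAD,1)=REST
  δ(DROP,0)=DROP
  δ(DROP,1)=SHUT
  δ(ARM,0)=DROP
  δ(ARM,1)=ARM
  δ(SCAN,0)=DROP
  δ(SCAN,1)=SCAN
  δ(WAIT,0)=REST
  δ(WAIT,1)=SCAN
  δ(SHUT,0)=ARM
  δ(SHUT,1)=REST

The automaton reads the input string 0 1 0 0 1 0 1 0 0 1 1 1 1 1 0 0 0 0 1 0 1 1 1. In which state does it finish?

REST → WAIT → SCAN → DROP → DROP → SHUT → ARM → ARM → DROP → DROP → SHUT → REST → SCAN → SCAN → SCAN → DROP → DROP → DROP → DROP → SHUT → ARM → ARM → ARM → ARM

ARM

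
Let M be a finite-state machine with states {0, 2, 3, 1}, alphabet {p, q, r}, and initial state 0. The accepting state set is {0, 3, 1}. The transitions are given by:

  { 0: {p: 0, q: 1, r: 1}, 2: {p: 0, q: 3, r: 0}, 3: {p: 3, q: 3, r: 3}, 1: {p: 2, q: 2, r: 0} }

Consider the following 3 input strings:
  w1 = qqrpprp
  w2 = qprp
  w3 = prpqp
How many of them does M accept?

w1: 0 → 1 → 2 → 0 → 0 → 0 → 1 → 2  → end 2, rejected
w2: 0 → 1 → 2 → 0 → 0  → end 0, accepted
w3: 0 → 0 → 1 → 2 → 3 → 3  → end 3, accepted

2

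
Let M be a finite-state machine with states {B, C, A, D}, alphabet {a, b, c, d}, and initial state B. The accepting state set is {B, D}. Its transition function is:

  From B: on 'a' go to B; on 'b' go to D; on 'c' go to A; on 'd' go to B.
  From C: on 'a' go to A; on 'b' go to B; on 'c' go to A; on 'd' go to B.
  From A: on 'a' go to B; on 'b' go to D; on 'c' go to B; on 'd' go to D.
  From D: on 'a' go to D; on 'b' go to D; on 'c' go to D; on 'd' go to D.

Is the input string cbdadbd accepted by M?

B → A → D → D → D → D → D → D
End state D is accepting.

Yes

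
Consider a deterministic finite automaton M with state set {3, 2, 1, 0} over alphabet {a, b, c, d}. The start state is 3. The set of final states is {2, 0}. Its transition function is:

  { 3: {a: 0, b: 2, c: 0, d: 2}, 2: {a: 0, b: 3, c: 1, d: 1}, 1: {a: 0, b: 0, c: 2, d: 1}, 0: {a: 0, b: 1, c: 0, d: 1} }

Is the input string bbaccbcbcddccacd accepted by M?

No

Trace: 3 -b-> 2 -b-> 3 -a-> 0 -c-> 0 -c-> 0 -b-> 1 -c-> 2 -b-> 3 -c-> 0 -d-> 1 -d-> 1 -c-> 2 -c-> 1 -a-> 0 -c-> 0 -d-> 1
End state 1 is not accepting.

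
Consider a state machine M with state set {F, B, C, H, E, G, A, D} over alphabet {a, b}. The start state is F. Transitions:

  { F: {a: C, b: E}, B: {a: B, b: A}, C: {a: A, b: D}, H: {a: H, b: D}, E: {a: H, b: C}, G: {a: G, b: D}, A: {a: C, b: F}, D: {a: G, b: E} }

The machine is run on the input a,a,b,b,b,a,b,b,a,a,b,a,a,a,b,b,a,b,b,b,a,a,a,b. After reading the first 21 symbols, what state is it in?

A

start at F
read 'a': F → C
read 'a': C → A
read 'b': A → F
read 'b': F → E
read 'b': E → C
read 'a': C → A
read 'b': A → F
read 'b': F → E
read 'a': E → H
read 'a': H → H
read 'b': H → D
read 'a': D → G
read 'a': G → G
read 'a': G → G
read 'b': G → D
read 'b': D → E
read 'a': E → H
read 'b': H → D
read 'b': D → E
read 'b': E → C
read 'a': C → A
After 21 symbols: A.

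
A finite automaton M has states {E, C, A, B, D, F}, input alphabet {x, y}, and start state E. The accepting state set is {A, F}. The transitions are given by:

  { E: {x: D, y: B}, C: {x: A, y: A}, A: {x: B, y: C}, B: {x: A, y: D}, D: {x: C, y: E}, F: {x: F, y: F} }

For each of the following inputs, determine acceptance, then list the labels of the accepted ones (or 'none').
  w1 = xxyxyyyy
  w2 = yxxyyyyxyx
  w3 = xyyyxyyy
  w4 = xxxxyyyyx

w3

w1:
  start at E
  read 'x': E → D
  read 'x': D → C
  read 'y': C → A
  read 'x': A → B
  read 'y': B → D
  read 'y': D → E
  read 'y': E → B
  read 'y': B → D
  end D, rejected
w2:
  start at E
  read 'y': E → B
  read 'x': B → A
  read 'x': A → B
  read 'y': B → D
  read 'y': D → E
  read 'y': E → B
  read 'y': B → D
  read 'x': D → C
  read 'y': C → A
  read 'x': A → B
  end B, rejected
w3:
  start at E
  read 'x': E → D
  read 'y': D → E
  read 'y': E → B
  read 'y': B → D
  read 'x': D → C
  read 'y': C → A
  read 'y': A → C
  read 'y': C → A
  end A, accepted
w4:
  start at E
  read 'x': E → D
  read 'x': D → C
  read 'x': C → A
  read 'x': A → B
  read 'y': B → D
  read 'y': D → E
  read 'y': E → B
  read 'y': B → D
  read 'x': D → C
  end C, rejected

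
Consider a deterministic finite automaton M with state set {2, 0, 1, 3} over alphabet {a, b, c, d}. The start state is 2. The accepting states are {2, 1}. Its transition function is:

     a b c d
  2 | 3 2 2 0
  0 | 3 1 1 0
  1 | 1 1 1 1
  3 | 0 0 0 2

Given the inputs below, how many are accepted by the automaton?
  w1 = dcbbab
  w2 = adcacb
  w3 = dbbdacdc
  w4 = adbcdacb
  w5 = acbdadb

5

w1: Trace: 2 -d-> 0 -c-> 1 -b-> 1 -b-> 1 -a-> 1 -b-> 1  → end 1, accepted
w2: Trace: 2 -a-> 3 -d-> 2 -c-> 2 -a-> 3 -c-> 0 -b-> 1  → end 1, accepted
w3: Trace: 2 -d-> 0 -b-> 1 -b-> 1 -d-> 1 -a-> 1 -c-> 1 -d-> 1 -c-> 1  → end 1, accepted
w4: Trace: 2 -a-> 3 -d-> 2 -b-> 2 -c-> 2 -d-> 0 -a-> 3 -c-> 0 -b-> 1  → end 1, accepted
w5: Trace: 2 -a-> 3 -c-> 0 -b-> 1 -d-> 1 -a-> 1 -d-> 1 -b-> 1  → end 1, accepted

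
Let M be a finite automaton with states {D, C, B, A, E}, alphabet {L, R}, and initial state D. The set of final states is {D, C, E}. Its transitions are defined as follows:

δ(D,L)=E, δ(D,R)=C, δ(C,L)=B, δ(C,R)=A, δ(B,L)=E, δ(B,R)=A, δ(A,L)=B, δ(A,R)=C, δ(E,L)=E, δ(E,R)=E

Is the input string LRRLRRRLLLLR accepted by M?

Yes

D → E → E → E → E → E → E → E → E → E → E → E → E
End state E is accepting.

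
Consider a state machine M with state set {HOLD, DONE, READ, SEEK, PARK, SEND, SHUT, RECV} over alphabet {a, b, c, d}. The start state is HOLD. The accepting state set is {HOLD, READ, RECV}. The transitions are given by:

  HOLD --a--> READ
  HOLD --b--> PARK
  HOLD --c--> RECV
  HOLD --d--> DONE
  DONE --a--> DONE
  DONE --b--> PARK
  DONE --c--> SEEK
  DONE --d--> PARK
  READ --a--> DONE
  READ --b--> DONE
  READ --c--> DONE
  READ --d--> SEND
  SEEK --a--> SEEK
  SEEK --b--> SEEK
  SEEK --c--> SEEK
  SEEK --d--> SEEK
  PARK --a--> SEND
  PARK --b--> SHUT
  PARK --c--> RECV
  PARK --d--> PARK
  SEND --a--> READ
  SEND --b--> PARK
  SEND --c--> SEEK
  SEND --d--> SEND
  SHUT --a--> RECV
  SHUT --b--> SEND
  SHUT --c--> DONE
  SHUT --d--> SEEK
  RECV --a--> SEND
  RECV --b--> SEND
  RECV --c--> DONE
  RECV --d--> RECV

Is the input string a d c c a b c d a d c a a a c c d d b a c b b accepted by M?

Trace: HOLD -a-> READ -d-> SEND -c-> SEEK -c-> SEEK -a-> SEEK -b-> SEEK -c-> SEEK -d-> SEEK -a-> SEEK -d-> SEEK -c-> SEEK -a-> SEEK -a-> SEEK -a-> SEEK -c-> SEEK -c-> SEEK -d-> SEEK -d-> SEEK -b-> SEEK -a-> SEEK -c-> SEEK -b-> SEEK -b-> SEEK
End state SEEK is not accepting.

No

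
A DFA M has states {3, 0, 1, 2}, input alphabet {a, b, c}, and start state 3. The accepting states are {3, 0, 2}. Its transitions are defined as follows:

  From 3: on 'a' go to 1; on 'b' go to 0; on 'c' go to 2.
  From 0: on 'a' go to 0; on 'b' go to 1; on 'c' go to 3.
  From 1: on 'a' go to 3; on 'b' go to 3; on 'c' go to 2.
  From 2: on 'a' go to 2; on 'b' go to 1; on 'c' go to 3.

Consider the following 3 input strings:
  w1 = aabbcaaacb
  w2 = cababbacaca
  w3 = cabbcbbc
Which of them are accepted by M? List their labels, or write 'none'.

w1, w3

w1: 3 → 1 → 3 → 0 → 1 → 2 → 2 → 2 → 2 → 3 → 0  → end 0, accepted
w2: 3 → 2 → 2 → 1 → 3 → 0 → 1 → 3 → 2 → 2 → 3 → 1  → end 1, rejected
w3: 3 → 2 → 2 → 1 → 3 → 2 → 1 → 3 → 2  → end 2, accepted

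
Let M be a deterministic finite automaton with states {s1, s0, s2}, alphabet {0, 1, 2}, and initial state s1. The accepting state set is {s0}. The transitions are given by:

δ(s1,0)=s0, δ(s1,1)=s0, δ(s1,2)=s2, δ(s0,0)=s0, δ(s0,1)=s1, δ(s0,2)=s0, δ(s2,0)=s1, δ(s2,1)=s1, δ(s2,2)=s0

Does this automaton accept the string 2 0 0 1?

No

Trace: s1 -2-> s2 -0-> s1 -0-> s0 -1-> s1
End state s1 is not accepting.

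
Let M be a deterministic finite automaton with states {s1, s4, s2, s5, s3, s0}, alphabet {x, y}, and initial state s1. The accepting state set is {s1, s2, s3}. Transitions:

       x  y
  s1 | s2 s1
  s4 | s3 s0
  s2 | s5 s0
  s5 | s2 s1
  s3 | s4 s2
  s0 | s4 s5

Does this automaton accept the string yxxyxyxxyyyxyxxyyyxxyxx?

s1 → s1 → s2 → s5 → s1 → s2 → s0 → s4 → s3 → s2 → s0 → s5 → s2 → s0 → s4 → s3 → s2 → s0 → s5 → s2 → s5 → s1 → s2 → s5
End state s5 is not accepting.

No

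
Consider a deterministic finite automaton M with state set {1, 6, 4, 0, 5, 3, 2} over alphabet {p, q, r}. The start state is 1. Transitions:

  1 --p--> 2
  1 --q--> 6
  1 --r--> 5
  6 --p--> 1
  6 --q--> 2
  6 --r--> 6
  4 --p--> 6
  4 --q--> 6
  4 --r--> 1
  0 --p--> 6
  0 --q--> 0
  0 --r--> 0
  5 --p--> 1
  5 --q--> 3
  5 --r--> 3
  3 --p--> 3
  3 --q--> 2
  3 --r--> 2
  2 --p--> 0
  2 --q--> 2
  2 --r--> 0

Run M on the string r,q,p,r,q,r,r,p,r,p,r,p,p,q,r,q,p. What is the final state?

6

1 → 5 → 3 → 3 → 2 → 2 → 0 → 0 → 6 → 6 → 1 → 5 → 1 → 2 → 2 → 0 → 0 → 6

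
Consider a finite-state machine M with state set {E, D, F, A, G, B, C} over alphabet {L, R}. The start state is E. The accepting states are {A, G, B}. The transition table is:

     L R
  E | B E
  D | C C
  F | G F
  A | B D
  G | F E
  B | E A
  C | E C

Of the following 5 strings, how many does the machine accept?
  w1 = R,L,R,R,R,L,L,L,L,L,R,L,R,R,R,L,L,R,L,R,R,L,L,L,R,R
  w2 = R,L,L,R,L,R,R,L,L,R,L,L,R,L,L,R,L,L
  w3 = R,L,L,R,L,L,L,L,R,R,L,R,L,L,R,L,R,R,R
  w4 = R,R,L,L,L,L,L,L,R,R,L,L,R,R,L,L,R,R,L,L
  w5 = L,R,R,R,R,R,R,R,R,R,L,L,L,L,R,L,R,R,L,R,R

w1:
  start at E
  read 'R': E → E
  read 'L': E → B
  read 'R': B → A
  read 'R': A → D
  read 'R': D → C
  read 'L': C → E
  read 'L': E → B
  read 'L': B → E
  read 'L': E → B
  read 'L': B → E
  read 'R': E → E
  read 'L': E → B
  read 'R': B → A
  read 'R': A → D
  read 'R': D → C
  read 'L': C → E
  read 'L': E → B
  read 'R': B → A
  read 'L': A → B
  read 'R': B → A
  read 'R': A → D
  read 'L': D → C
  read 'L': C → E
  read 'L': E → B
  read 'R': B → A
  read 'R': A → D
  end D, rejected
w2:
  start at E
  read 'R': E → E
  read 'L': E → B
  read 'L': B → E
  read 'R': E → E
  read 'L': E → B
  read 'R': B → A
  read 'R': A → D
  read 'L': D → C
  read 'L': C → E
  read 'R': E → E
  read 'L': E → B
  read 'L': B → E
  read 'R': E → E
  read 'L': E → B
  read 'L': B → E
  read 'R': E → E
  read 'L': E → B
  read 'L': B → E
  end E, rejected
w3:
  start at E
  read 'R': E → E
  read 'L': E → B
  read 'L': B → E
  read 'R': E → E
  read 'L': E → B
  read 'L': B → E
  read 'L': E → B
  read 'L': B → E
  read 'R': E → E
  read 'R': E → E
  read 'L': E → B
  read 'R': B → A
  read 'L': A → B
  read 'L': B → E
  read 'R': E → E
  read 'L': E → B
  read 'R': B → A
  read 'R': A → D
  read 'R': D → C
  end C, rejected
w4:
  start at E
  read 'R': E → E
  read 'R': E → E
  read 'L': E → B
  read 'L': B → E
  read 'L': E → B
  read 'L': B → E
  read 'L': E → B
  read 'L': B → E
  read 'R': E → E
  read 'R': E → E
  read 'L': E → B
  read 'L': B → E
  read 'R': E → E
  read 'R': E → E
  read 'L': E → B
  read 'L': B → E
  read 'R': E → E
  read 'R': E → E
  read 'L': E → B
  read 'L': B → E
  end E, rejected
w5:
  start at E
  read 'L': E → B
  read 'R': B → A
  read 'R': A → D
  read 'R': D → C
  read 'R': C → C
  read 'R': C → C
  read 'R': C → C
  read 'R': C → C
  read 'R': C → C
  read 'R': C → C
  read 'L': C → E
  read 'L': E → B
  read 'L': B → E
  read 'L': E → B
  read 'R': B → A
  read 'L': A → B
  read 'R': B → A
  read 'R': A → D
  read 'L': D → C
  read 'R': C → C
  read 'R': C → C
  end C, rejected

0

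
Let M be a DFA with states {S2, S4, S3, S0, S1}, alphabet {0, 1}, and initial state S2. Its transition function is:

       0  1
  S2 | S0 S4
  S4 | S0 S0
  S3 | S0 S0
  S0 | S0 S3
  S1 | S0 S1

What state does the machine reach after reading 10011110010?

S0

Trace: S2 -1-> S4 -0-> S0 -0-> S0 -1-> S3 -1-> S0 -1-> S3 -1-> S0 -0-> S0 -0-> S0 -1-> S3 -0-> S0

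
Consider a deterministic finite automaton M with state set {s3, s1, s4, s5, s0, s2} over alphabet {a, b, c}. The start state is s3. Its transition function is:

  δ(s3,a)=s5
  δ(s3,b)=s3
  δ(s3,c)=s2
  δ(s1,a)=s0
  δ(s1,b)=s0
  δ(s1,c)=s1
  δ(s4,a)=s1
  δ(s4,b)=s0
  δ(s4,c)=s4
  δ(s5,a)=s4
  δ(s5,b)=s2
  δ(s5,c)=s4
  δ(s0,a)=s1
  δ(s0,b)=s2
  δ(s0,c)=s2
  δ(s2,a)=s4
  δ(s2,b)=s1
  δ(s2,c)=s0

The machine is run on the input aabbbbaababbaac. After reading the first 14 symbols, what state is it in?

s3 → s5 → s4 → s0 → s2 → s1 → s0 → s1 → s0 → s2 → s4 → s0 → s2 → s4 → s1
After 14 symbols: s1.

s1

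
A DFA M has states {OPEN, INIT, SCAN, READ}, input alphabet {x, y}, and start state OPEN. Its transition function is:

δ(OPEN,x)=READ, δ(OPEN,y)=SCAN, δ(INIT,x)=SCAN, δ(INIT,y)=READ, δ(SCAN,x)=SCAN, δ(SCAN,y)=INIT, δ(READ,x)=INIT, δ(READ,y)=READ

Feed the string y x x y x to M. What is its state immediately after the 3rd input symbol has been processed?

SCAN

start at OPEN
read 'y': OPEN → SCAN
read 'x': SCAN → SCAN
read 'x': SCAN → SCAN
After 3 symbols: SCAN.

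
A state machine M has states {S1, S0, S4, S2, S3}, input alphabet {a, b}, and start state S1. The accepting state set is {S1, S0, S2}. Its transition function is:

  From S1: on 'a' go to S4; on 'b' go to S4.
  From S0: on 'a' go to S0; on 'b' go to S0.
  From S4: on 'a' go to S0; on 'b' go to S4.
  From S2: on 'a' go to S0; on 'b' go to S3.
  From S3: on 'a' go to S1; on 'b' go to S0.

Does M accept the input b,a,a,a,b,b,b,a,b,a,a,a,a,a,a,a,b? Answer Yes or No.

Trace: S1 -b-> S4 -a-> S0 -a-> S0 -a-> S0 -b-> S0 -b-> S0 -b-> S0 -a-> S0 -b-> S0 -a-> S0 -a-> S0 -a-> S0 -a-> S0 -a-> S0 -a-> S0 -a-> S0 -b-> S0
End state S0 is accepting.

Yes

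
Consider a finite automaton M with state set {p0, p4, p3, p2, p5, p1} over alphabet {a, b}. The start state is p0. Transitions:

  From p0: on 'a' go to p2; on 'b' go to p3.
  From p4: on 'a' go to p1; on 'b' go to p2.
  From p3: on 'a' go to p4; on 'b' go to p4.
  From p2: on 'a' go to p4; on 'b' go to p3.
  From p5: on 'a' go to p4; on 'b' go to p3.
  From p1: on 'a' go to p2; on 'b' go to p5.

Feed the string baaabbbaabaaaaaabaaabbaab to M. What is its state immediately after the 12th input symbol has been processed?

p0 → p3 → p4 → p1 → p2 → p3 → p4 → p2 → p4 → p1 → p5 → p4 → p1
After 12 symbols: p1.

p1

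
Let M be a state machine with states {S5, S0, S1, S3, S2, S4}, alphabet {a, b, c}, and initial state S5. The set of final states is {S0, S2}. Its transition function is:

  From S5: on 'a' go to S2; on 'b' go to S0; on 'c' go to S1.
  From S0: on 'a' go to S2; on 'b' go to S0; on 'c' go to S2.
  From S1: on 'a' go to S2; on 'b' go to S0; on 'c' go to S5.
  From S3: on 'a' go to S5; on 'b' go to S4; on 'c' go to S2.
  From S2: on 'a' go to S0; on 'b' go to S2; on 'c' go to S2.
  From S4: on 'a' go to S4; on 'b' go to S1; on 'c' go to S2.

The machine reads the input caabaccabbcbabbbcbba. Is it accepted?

start at S5
read 'c': S5 → S1
read 'a': S1 → S2
read 'a': S2 → S0
read 'b': S0 → S0
read 'a': S0 → S2
read 'c': S2 → S2
read 'c': S2 → S2
read 'a': S2 → S0
read 'b': S0 → S0
read 'b': S0 → S0
read 'c': S0 → S2
read 'b': S2 → S2
read 'a': S2 → S0
read 'b': S0 → S0
read 'b': S0 → S0
read 'b': S0 → S0
read 'c': S0 → S2
read 'b': S2 → S2
read 'b': S2 → S2
read 'a': S2 → S0
End state S0 is accepting.

Yes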